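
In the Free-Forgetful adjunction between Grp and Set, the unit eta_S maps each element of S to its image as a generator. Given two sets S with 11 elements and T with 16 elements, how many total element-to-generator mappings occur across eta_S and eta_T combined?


The unit eta_X: X -> U(F(X)) of the Free-Forgetful adjunction
maps each element of X to a generator of F(X). For X = S + T (disjoint
union in Set), |S + T| = |S| + |T|.
Total mappings = 11 + 16 = 27.

27


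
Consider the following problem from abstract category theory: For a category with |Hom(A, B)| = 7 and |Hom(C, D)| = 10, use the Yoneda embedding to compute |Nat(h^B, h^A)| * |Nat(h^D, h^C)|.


By the Yoneda lemma, Nat(h^B, h^A) is isomorphic to Hom(A, B),
so |Nat(h^B, h^A)| = |Hom(A, B)| and |Nat(h^D, h^C)| = |Hom(C, D)|.
|Hom(A, B)| = 7, |Hom(C, D)| = 10.
|Nat(h^B, h^A) x Nat(h^D, h^C)| = 7 * 10 = 70

70


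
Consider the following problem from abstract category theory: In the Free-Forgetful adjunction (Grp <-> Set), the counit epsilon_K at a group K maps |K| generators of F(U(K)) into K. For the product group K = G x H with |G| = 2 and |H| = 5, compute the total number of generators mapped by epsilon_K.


The counit epsilon_K: F(U(K)) -> K of the Free-Forgetful adjunction
maps |K| generators of F(U(K)) into K. For K = G x H (the product group),
|G x H| = |G| * |H|.
Total generators mapped = 2 * 5 = 10.

10


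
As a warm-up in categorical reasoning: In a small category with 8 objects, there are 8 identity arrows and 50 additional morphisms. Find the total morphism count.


Each object has an identity morphism, giving 8 identities.
Adding the 50 non-identity morphisms:
Total = 8 + 50 = 58

58


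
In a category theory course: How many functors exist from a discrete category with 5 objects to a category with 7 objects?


A functor from a discrete category C to D is determined by
where each object maps. Each of the 5 objects of C can map
to any of the 7 objects of D independently.
Number of functors = 7^5 = 16807

16807


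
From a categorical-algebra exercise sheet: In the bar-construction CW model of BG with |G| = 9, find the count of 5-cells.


In the bar-construction CW model of BG, the n-cells are indexed by
n-tuples [g_1|...|g_n] of non-identity elements of G (degenerate
simplices with some g_i = e do not contribute cells), so there are
(|G| - 1)^n n-cells.
For dim = 5 with |G| = 9:
cells = (9 - 1)^5 = 8^5 = 32768

32768


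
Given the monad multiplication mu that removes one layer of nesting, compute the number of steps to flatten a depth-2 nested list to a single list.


Each application of mu: T^2 -> T removes one layer of nesting.
Starting at depth 2 (i.e., T^2(X)), we need to reach T(X).
Number of mu applications = 2 - 1 = 1

1


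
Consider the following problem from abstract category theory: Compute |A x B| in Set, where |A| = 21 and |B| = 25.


In Set, the product A x B is the Cartesian product.
By the universal property, |A x B| = |A| * |B|.
|A x B| = 21 * 25 = 525

525


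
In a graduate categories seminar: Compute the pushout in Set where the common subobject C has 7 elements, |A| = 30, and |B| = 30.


The pushout A +_C B identifies the images of C in A and B.
|A +_C B| = |A| + |B| - |C| (for injections).
= 30 + 30 - 7 = 53

53


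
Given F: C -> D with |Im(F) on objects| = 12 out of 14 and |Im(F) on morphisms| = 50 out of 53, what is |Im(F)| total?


The image of F consists of distinct objects and distinct morphisms.
|Im(F)| on objects = 12
|Im(F)| on morphisms = 50
Total image cardinality = 12 + 50 = 62

62


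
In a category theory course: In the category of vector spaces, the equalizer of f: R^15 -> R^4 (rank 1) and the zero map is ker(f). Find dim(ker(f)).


The equalizer of f and the zero map is ker(f).
By the rank-nullity theorem: dim(ker(f)) = dim(domain) - rank(f).
dim(ker(f)) = 15 - 1 = 14

14


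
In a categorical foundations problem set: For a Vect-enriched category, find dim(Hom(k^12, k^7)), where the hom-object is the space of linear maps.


In Vect-enriched categories, Hom(k^n, k^m) is the space of m x n matrices.
dim(Hom(k^12, k^7)) = 7 * 12 = 84

84


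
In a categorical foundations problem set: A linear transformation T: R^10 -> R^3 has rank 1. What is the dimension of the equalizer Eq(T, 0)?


The equalizer of f and the zero map is ker(f).
By the rank-nullity theorem: dim(ker(f)) = dim(domain) - rank(f).
dim(ker(f)) = 10 - 1 = 9

9


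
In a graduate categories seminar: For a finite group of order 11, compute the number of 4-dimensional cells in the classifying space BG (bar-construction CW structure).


In the bar-construction CW model of BG, the n-cells are indexed by
n-tuples [g_1|...|g_n] of non-identity elements of G (degenerate
simplices with some g_i = e do not contribute cells), so there are
(|G| - 1)^n n-cells.
For dim = 4 with |G| = 11:
cells = (11 - 1)^4 = 10^4 = 10000

10000


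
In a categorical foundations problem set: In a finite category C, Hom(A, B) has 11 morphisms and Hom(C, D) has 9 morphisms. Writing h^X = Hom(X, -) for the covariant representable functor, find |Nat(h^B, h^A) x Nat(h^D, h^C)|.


By the Yoneda lemma, Nat(h^B, h^A) is isomorphic to Hom(A, B),
so |Nat(h^B, h^A)| = |Hom(A, B)| and |Nat(h^D, h^C)| = |Hom(C, D)|.
|Hom(A, B)| = 11, |Hom(C, D)| = 9.
|Nat(h^B, h^A) x Nat(h^D, h^C)| = 11 * 9 = 99

99


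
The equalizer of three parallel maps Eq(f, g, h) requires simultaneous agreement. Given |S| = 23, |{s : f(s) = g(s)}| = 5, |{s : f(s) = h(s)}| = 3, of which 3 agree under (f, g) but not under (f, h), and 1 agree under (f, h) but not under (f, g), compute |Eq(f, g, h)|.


Eq(f, g, h) is the triple-agreement set: points in S where all three
maps take the same value. Using inclusion-exclusion on the pairwise data:
Pair (f, g) agrees on 5 points; pair (f, h) on 3 points.
Points agreeing under (f, g) but not (f, h) = 3; under (f, h) but not (f, g) = 1.
Triple-agreement = agreement-in-(f, g) minus points that agree under (f, g) but not (f, h):
|Eq(f, g, h)| = 5 - 3 = 2
(cross-check via (f, h): 3 - 1 = 2.)

2


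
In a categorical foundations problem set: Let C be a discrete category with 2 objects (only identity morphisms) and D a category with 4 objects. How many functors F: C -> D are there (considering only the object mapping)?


A functor from a discrete category C to D is determined by
where each object maps. Each of the 2 objects of C can map
to any of the 4 objects of D independently.
Number of functors = 4^2 = 16

16


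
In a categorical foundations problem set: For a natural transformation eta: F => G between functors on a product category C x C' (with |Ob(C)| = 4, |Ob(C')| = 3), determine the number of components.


A natural transformation eta: F => G assigns one component morphism per
object of the domain category.
The domain is the product category C x C', so
|Ob(C x C')| = |Ob(C)| * |Ob(C')| = 4 * 3 = 12.
Therefore eta has 12 component morphisms.

12


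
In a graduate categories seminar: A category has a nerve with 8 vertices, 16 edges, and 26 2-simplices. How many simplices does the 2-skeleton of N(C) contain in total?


The 2-skeleton of the nerve N(C) consists of simplices in dimensions 0, 1, 2:
  |N(C)_0| = 8 (objects)
  |N(C)_1| = 16 (morphisms)
  |N(C)_2| = 26 (composable pairs)
Total = 8 + 16 + 26 = 50

50


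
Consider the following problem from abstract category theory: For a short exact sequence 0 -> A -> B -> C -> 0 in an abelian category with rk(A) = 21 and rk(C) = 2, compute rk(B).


For a short exact sequence 0 -> A -> B -> C -> 0,
rank is additive: rank(B) = rank(A) + rank(C).
rank(B) = 21 + 2 = 23

23


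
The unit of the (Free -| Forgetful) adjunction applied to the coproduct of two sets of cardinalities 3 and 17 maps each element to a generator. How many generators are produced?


The unit eta_X: X -> U(F(X)) of the Free-Forgetful adjunction
maps each element of X to a generator of F(X). For X = S + T (disjoint
union in Set), |S + T| = |S| + |T|.
Total mappings = 3 + 17 = 20.

20


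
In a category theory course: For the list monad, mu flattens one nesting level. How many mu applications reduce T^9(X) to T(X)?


Each application of mu: T^2 -> T removes one layer of nesting.
Starting at depth 9 (i.e., T^9(X)), we need to reach T(X).
Number of mu applications = 9 - 1 = 8

8


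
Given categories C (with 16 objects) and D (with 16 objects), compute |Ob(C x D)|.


The product category C x D has objects that are pairs (c, d).
Number of pairs = |Ob(C)| * |Ob(D)| = 16 * 16 = 256

256


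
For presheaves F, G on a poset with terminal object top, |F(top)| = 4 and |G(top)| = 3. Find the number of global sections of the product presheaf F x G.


Global sections of a presheaf on a poset with terminal top satisfy
Gamma(H) ~ H(top). Presheaves admit pointwise products, so
(F x G)(top) = F(top) x G(top) (Cartesian product).
|Gamma(F x G)| = |F(top)| * |G(top)| = 4 * 3 = 12.

12


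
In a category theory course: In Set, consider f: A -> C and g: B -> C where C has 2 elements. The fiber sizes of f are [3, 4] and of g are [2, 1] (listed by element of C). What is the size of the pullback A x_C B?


The pullback A x_C B consists of pairs (a, b) with f(a) = g(b).
For each element c in C, the fiber product has |f^-1(c)| * |g^-1(c)| elements.
Summing over C: 3 * 2 + 4 * 1
= 6 + 4 = 10

10


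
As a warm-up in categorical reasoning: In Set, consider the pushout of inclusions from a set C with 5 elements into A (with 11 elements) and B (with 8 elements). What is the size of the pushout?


The pushout A +_C B identifies the images of C in A and B.
|A +_C B| = |A| + |B| - |C| (for injections).
= 11 + 8 - 5 = 14

14


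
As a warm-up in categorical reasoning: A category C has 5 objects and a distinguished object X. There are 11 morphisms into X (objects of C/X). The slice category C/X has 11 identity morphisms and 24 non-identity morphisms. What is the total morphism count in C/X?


In the slice category C/X, objects are morphisms to X.
Identity morphisms: 11 (one per object of C/X).
Non-identity morphisms: 24.
Total = 11 + 24 = 35

35


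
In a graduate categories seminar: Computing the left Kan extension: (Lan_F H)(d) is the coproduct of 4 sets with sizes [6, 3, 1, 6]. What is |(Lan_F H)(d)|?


Pointwise, the left Kan extension (Lan_F H)(d) is the colimit, indexed
by the comma category (F downarrow d), of H composed with the
projection (F downarrow d) -> C. Here that colimit is given
as a coproduct (disjoint union) of sets, so its cardinality is the
sum of the sizes of the summands.
Coproduct of sets with sizes: 6 + 3 + 1 + 6
= 16

16


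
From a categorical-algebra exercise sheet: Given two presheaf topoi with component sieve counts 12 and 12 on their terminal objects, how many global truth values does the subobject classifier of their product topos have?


In a product of presheaf topoi E_1 x E_2, the subobject classifier
is Omega = Omega_1 x Omega_2 (componentwise), so
|Omega(top)| = |Omega_1(top_1)| * |Omega_2(top_2)|.
= 12 * 12 = 144.

144


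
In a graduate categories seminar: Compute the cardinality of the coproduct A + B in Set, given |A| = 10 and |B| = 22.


In Set, the coproduct A + B is the disjoint union.
|A + B| = |A| + |B| = 10 + 22 = 32

32


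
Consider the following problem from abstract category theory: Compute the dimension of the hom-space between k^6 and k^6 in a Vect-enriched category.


In Vect-enriched categories, Hom(k^n, k^m) is the space of m x n matrices.
dim(Hom(k^6, k^6)) = 6 * 6 = 36

36


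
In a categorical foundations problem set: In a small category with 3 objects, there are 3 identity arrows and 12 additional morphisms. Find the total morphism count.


Each object has an identity morphism, giving 3 identities.
Adding the 12 non-identity morphisms:
Total = 3 + 12 = 15

15


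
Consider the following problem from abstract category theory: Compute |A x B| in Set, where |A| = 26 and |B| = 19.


In Set, the product A x B is the Cartesian product.
By the universal property, |A x B| = |A| * |B|.
|A x B| = 26 * 19 = 494

494


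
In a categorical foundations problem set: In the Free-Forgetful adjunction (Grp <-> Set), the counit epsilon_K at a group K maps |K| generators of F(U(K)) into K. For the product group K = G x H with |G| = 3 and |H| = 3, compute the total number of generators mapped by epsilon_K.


The counit epsilon_K: F(U(K)) -> K of the Free-Forgetful adjunction
maps |K| generators of F(U(K)) into K. For K = G x H (the product group),
|G x H| = |G| * |H|.
Total generators mapped = 3 * 3 = 9.

9


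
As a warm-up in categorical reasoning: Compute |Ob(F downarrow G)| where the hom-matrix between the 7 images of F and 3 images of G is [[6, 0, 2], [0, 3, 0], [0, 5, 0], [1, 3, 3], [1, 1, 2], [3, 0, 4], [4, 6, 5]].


Objects of (F downarrow G) are triples (a, b, h: F(a)->G(b)).
The count equals the sum of all entries in the hom-matrix.
sum(row 0) = 8
sum(row 1) = 3
sum(row 2) = 5
sum(row 3) = 7
sum(row 4) = 4
sum(row 5) = 7
sum(row 6) = 15
Grand total = 49

49


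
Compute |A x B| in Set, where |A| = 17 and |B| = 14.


In Set, the product A x B is the Cartesian product.
By the universal property, |A x B| = |A| * |B|.
|A x B| = 17 * 14 = 238

238


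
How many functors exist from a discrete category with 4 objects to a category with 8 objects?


A functor from a discrete category C to D is determined by
where each object maps. Each of the 4 objects of C can map
to any of the 8 objects of D independently.
Number of functors = 8^4 = 4096

4096


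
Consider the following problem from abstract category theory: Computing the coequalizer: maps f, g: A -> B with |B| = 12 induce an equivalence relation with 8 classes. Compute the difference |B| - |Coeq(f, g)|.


The coequalizer Coeq(f, g) = B / ~ has one element per equivalence class.
|B| = 12, |Coeq(f, g)| = 8.
|B| - |Coeq(f, g)| = 12 - 8 = 4.

4


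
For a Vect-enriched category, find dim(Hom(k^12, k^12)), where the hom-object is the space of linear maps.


In Vect-enriched categories, Hom(k^n, k^m) is the space of m x n matrices.
dim(Hom(k^12, k^12)) = 12 * 12 = 144

144


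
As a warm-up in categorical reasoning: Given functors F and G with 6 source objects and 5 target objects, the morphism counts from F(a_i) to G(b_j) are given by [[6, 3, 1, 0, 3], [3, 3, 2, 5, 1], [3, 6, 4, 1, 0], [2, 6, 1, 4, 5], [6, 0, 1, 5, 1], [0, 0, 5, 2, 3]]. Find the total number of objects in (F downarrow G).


Objects of (F downarrow G) are triples (a, b, h: F(a)->G(b)).
The count equals the sum of all entries in the hom-matrix.
sum(row 0) = 13
sum(row 1) = 14
sum(row 2) = 14
sum(row 3) = 18
sum(row 4) = 13
sum(row 5) = 10
Grand total = 82

82


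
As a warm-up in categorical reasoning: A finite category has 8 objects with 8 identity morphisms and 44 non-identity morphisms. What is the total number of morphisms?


Each object has an identity morphism, giving 8 identities.
Adding the 44 non-identity morphisms:
Total = 8 + 44 = 52

52


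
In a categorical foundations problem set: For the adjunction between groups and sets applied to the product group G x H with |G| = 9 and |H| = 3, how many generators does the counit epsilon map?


The counit epsilon_K: F(U(K)) -> K of the Free-Forgetful adjunction
maps |K| generators of F(U(K)) into K. For K = G x H (the product group),
|G x H| = |G| * |H|.
Total generators mapped = 9 * 3 = 27.

27


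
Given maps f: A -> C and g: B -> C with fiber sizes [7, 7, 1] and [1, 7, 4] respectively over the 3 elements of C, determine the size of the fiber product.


The pullback A x_C B consists of pairs (a, b) with f(a) = g(b).
For each element c in C, the fiber product has |f^-1(c)| * |g^-1(c)| elements.
Summing over C: 7 * 1 + 7 * 7 + 1 * 4
= 7 + 49 + 4 = 60

60


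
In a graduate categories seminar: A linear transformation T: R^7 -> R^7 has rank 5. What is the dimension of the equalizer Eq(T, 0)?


The equalizer of f and the zero map is ker(f).
By the rank-nullity theorem: dim(ker(f)) = dim(domain) - rank(f).
dim(ker(f)) = 7 - 5 = 2

2


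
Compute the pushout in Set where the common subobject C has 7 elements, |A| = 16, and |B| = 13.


The pushout A +_C B identifies the images of C in A and B.
|A +_C B| = |A| + |B| - |C| (for injections).
= 16 + 13 - 7 = 22

22


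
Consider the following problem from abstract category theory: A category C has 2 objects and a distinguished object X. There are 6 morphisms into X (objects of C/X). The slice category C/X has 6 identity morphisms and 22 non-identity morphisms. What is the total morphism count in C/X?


In the slice category C/X, objects are morphisms to X.
Identity morphisms: 6 (one per object of C/X).
Non-identity morphisms: 22.
Total = 6 + 22 = 28

28


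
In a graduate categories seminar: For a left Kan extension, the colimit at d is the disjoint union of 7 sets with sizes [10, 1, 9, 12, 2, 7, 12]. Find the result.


Pointwise, the left Kan extension (Lan_F H)(d) is the colimit, indexed
by the comma category (F downarrow d), of H composed with the
projection (F downarrow d) -> C. Here that colimit is given
as a coproduct (disjoint union) of sets, so its cardinality is the
sum of the sizes of the summands.
Coproduct of sets with sizes: 10 + 1 + 9 + 12 + 2 + 7 + 12
= 53

53


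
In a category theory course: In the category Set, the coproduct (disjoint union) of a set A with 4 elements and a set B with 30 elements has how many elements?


In Set, the coproduct A + B is the disjoint union.
|A + B| = |A| + |B| = 4 + 30 = 34

34


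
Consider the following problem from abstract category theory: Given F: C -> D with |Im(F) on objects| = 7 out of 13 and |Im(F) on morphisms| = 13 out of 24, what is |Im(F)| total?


The image of F consists of distinct objects and distinct morphisms.
|Im(F)| on objects = 7
|Im(F)| on morphisms = 13
Total image cardinality = 7 + 13 = 20

20


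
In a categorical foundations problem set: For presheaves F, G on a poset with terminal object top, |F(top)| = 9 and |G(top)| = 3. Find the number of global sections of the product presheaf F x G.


Global sections of a presheaf on a poset with terminal top satisfy
Gamma(H) ~ H(top). Presheaves admit pointwise products, so
(F x G)(top) = F(top) x G(top) (Cartesian product).
|Gamma(F x G)| = |F(top)| * |G(top)| = 9 * 3 = 27.

27


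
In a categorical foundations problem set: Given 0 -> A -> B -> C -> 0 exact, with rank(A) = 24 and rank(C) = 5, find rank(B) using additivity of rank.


For a short exact sequence 0 -> A -> B -> C -> 0,
rank is additive: rank(B) = rank(A) + rank(C).
rank(B) = 24 + 5 = 29

29


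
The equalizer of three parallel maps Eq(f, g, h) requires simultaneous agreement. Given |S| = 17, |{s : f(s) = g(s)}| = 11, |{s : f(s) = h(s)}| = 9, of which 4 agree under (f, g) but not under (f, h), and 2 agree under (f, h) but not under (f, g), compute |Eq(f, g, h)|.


Eq(f, g, h) is the triple-agreement set: points in S where all three
maps take the same value. Using inclusion-exclusion on the pairwise data:
Pair (f, g) agrees on 11 points; pair (f, h) on 9 points.
Points agreeing under (f, g) but not (f, h) = 4; under (f, h) but not (f, g) = 2.
Triple-agreement = agreement-in-(f, g) minus points that agree under (f, g) but not (f, h):
|Eq(f, g, h)| = 11 - 4 = 7
(cross-check via (f, h): 9 - 2 = 7.)

7


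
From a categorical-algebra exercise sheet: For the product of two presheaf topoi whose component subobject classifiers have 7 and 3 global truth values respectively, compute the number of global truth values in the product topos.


In a product of presheaf topoi E_1 x E_2, the subobject classifier
is Omega = Omega_1 x Omega_2 (componentwise), so
|Omega(top)| = |Omega_1(top_1)| * |Omega_2(top_2)|.
= 7 * 3 = 21.

21


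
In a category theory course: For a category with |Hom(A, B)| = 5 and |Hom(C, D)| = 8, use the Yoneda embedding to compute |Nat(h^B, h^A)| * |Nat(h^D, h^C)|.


By the Yoneda lemma, Nat(h^B, h^A) is isomorphic to Hom(A, B),
so |Nat(h^B, h^A)| = |Hom(A, B)| and |Nat(h^D, h^C)| = |Hom(C, D)|.
|Hom(A, B)| = 5, |Hom(C, D)| = 8.
|Nat(h^B, h^A) x Nat(h^D, h^C)| = 5 * 8 = 40

40


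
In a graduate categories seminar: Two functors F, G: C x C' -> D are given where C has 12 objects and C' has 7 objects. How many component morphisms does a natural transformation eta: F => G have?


A natural transformation eta: F => G assigns one component morphism per
object of the domain category.
The domain is the product category C x C', so
|Ob(C x C')| = |Ob(C)| * |Ob(C')| = 12 * 7 = 84.
Therefore eta has 84 component morphisms.

84


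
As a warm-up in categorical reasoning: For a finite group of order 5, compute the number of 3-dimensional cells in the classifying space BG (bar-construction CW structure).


In the bar-construction CW model of BG, the n-cells are indexed by
n-tuples [g_1|...|g_n] of non-identity elements of G (degenerate
simplices with some g_i = e do not contribute cells), so there are
(|G| - 1)^n n-cells.
For dim = 3 with |G| = 5:
cells = (5 - 1)^3 = 4^3 = 64

64


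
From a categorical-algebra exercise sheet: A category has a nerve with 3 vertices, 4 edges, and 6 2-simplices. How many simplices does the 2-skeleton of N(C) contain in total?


The 2-skeleton of the nerve N(C) consists of simplices in dimensions 0, 1, 2:
  |N(C)_0| = 3 (objects)
  |N(C)_1| = 4 (morphisms)
  |N(C)_2| = 6 (composable pairs)
Total = 3 + 4 + 6 = 13

13


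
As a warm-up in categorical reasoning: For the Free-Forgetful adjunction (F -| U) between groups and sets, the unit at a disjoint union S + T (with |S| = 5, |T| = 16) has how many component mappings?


The unit eta_X: X -> U(F(X)) of the Free-Forgetful adjunction
maps each element of X to a generator of F(X). For X = S + T (disjoint
union in Set), |S + T| = |S| + |T|.
Total mappings = 5 + 16 = 21.

21


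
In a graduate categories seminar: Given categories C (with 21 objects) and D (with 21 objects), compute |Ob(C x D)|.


The product category C x D has objects that are pairs (c, d).
Number of pairs = |Ob(C)| * |Ob(D)| = 21 * 21 = 441

441


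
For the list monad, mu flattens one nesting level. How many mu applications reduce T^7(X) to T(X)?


Each application of mu: T^2 -> T removes one layer of nesting.
Starting at depth 7 (i.e., T^7(X)), we need to reach T(X).
Number of mu applications = 7 - 1 = 6

6


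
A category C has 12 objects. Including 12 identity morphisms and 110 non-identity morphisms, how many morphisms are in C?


Each object has an identity morphism, giving 12 identities.
Adding the 110 non-identity morphisms:
Total = 12 + 110 = 122

122


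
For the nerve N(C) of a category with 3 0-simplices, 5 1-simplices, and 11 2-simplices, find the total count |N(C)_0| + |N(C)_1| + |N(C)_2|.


The 2-skeleton of the nerve N(C) consists of simplices in dimensions 0, 1, 2:
  |N(C)_0| = 3 (objects)
  |N(C)_1| = 5 (morphisms)
  |N(C)_2| = 11 (composable pairs)
Total = 3 + 5 + 11 = 19

19


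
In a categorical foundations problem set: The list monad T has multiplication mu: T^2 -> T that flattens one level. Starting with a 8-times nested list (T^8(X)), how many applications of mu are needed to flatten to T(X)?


Each application of mu: T^2 -> T removes one layer of nesting.
Starting at depth 8 (i.e., T^8(X)), we need to reach T(X).
Number of mu applications = 8 - 1 = 7

7


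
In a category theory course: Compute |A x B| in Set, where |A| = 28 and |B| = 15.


In Set, the product A x B is the Cartesian product.
By the universal property, |A x B| = |A| * |B|.
|A x B| = 28 * 15 = 420

420


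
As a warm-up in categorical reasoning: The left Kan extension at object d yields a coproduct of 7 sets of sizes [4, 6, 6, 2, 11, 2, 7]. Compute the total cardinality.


Pointwise, the left Kan extension (Lan_F H)(d) is the colimit, indexed
by the comma category (F downarrow d), of H composed with the
projection (F downarrow d) -> C. Here that colimit is given
as a coproduct (disjoint union) of sets, so its cardinality is the
sum of the sizes of the summands.
Coproduct of sets with sizes: 4 + 6 + 6 + 2 + 11 + 2 + 7
= 38

38


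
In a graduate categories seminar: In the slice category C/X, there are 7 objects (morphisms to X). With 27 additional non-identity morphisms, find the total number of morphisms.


In the slice category C/X, objects are morphisms to X.
Identity morphisms: 7 (one per object of C/X).
Non-identity morphisms: 27.
Total = 7 + 27 = 34

34


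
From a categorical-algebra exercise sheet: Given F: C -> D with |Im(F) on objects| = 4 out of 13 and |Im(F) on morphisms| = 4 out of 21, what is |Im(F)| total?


The image of F consists of distinct objects and distinct morphisms.
|Im(F)| on objects = 4
|Im(F)| on morphisms = 4
Total image cardinality = 4 + 4 = 8

8


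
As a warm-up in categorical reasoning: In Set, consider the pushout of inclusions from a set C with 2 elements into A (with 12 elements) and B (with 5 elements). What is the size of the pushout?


The pushout A +_C B identifies the images of C in A and B.
|A +_C B| = |A| + |B| - |C| (for injections).
= 12 + 5 - 2 = 15

15


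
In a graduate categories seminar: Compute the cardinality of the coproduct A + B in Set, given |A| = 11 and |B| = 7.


In Set, the coproduct A + B is the disjoint union.
|A + B| = |A| + |B| = 11 + 7 = 18

18


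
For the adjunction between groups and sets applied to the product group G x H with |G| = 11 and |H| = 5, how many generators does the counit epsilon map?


The counit epsilon_K: F(U(K)) -> K of the Free-Forgetful adjunction
maps |K| generators of F(U(K)) into K. For K = G x H (the product group),
|G x H| = |G| * |H|.
Total generators mapped = 11 * 5 = 55.

55


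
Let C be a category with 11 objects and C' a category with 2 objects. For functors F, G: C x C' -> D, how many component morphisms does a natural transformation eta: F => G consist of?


A natural transformation eta: F => G assigns one component morphism per
object of the domain category.
The domain is the product category C x C', so
|Ob(C x C')| = |Ob(C)| * |Ob(C')| = 11 * 2 = 22.
Therefore eta has 22 component morphisms.

22


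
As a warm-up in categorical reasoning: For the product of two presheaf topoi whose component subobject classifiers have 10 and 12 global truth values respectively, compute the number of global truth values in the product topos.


In a product of presheaf topoi E_1 x E_2, the subobject classifier
is Omega = Omega_1 x Omega_2 (componentwise), so
|Omega(top)| = |Omega_1(top_1)| * |Omega_2(top_2)|.
= 10 * 12 = 120.

120


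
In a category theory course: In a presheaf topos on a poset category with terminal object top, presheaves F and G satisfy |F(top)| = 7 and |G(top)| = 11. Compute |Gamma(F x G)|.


Global sections of a presheaf on a poset with terminal top satisfy
Gamma(H) ~ H(top). Presheaves admit pointwise products, so
(F x G)(top) = F(top) x G(top) (Cartesian product).
|Gamma(F x G)| = |F(top)| * |G(top)| = 7 * 11 = 77.

77


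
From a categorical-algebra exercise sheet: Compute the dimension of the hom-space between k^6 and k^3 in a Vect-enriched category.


In Vect-enriched categories, Hom(k^n, k^m) is the space of m x n matrices.
dim(Hom(k^6, k^3)) = 3 * 6 = 18

18


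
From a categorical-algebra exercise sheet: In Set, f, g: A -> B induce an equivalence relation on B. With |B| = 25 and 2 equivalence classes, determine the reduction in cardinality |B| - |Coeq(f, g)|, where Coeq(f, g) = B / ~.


The coequalizer Coeq(f, g) = B / ~ has one element per equivalence class.
|B| = 25, |Coeq(f, g)| = 2.
|B| - |Coeq(f, g)| = 25 - 2 = 23.

23


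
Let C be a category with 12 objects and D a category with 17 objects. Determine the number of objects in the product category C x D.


The product category C x D has objects that are pairs (c, d).
Number of pairs = |Ob(C)| * |Ob(D)| = 12 * 17 = 204

204


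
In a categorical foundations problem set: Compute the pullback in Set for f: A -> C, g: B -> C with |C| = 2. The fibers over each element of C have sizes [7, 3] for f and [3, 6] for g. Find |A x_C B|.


The pullback A x_C B consists of pairs (a, b) with f(a) = g(b).
For each element c in C, the fiber product has |f^-1(c)| * |g^-1(c)| elements.
Summing over C: 7 * 3 + 3 * 6
= 21 + 18 = 39

39


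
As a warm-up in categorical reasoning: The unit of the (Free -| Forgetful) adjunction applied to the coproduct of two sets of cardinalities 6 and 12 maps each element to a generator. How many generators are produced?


The unit eta_X: X -> U(F(X)) of the Free-Forgetful adjunction
maps each element of X to a generator of F(X). For X = S + T (disjoint
union in Set), |S + T| = |S| + |T|.
Total mappings = 6 + 12 = 18.

18


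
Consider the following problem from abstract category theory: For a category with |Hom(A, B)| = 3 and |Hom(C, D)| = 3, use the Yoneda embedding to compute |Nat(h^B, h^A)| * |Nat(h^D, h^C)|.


By the Yoneda lemma, Nat(h^B, h^A) is isomorphic to Hom(A, B),
so |Nat(h^B, h^A)| = |Hom(A, B)| and |Nat(h^D, h^C)| = |Hom(C, D)|.
|Hom(A, B)| = 3, |Hom(C, D)| = 3.
|Nat(h^B, h^A) x Nat(h^D, h^C)| = 3 * 3 = 9

9


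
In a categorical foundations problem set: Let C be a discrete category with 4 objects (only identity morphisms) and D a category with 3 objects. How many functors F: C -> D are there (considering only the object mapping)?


A functor from a discrete category C to D is determined by
where each object maps. Each of the 4 objects of C can map
to any of the 3 objects of D independently.
Number of functors = 3^4 = 81

81


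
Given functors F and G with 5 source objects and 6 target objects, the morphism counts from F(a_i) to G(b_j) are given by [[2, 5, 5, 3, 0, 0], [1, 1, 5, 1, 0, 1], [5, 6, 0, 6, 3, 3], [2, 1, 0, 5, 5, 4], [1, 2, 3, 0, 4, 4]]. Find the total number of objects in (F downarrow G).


Objects of (F downarrow G) are triples (a, b, h: F(a)->G(b)).
The count equals the sum of all entries in the hom-matrix.
sum(row 0) = 15
sum(row 1) = 9
sum(row 2) = 23
sum(row 3) = 17
sum(row 4) = 14
Grand total = 78

78


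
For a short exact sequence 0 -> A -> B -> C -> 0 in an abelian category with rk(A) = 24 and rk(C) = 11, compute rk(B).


For a short exact sequence 0 -> A -> B -> C -> 0,
rank is additive: rank(B) = rank(A) + rank(C).
rank(B) = 24 + 11 = 35

35


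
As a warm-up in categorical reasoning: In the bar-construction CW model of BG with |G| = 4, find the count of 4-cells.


In the bar-construction CW model of BG, the n-cells are indexed by
n-tuples [g_1|...|g_n] of non-identity elements of G (degenerate
simplices with some g_i = e do not contribute cells), so there are
(|G| - 1)^n n-cells.
For dim = 4 with |G| = 4:
cells = (4 - 1)^4 = 3^4 = 81

81


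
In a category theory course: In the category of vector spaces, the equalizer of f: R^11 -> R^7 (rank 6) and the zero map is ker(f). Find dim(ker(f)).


The equalizer of f and the zero map is ker(f).
By the rank-nullity theorem: dim(ker(f)) = dim(domain) - rank(f).
dim(ker(f)) = 11 - 6 = 5

5


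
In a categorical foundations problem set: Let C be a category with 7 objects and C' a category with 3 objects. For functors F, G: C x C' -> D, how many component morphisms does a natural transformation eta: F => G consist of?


A natural transformation eta: F => G assigns one component morphism per
object of the domain category.
The domain is the product category C x C', so
|Ob(C x C')| = |Ob(C)| * |Ob(C')| = 7 * 3 = 21.
Therefore eta has 21 component morphisms.

21


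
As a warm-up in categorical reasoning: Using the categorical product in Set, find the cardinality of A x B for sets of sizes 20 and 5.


In Set, the product A x B is the Cartesian product.
By the universal property, |A x B| = |A| * |B|.
|A x B| = 20 * 5 = 100

100


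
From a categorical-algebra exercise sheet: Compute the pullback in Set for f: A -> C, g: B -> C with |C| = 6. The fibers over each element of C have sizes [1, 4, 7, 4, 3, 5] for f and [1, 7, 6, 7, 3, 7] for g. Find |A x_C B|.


The pullback A x_C B consists of pairs (a, b) with f(a) = g(b).
For each element c in C, the fiber product has |f^-1(c)| * |g^-1(c)| elements.
Summing over C: 1 * 1 + 4 * 7 + 7 * 6 + 4 * 7 + 3 * 3 + 5 * 7
= 1 + 28 + 42 + 28 + 9 + 35 = 143

143


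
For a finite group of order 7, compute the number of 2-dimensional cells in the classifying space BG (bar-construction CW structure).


In the bar-construction CW model of BG, the n-cells are indexed by
n-tuples [g_1|...|g_n] of non-identity elements of G (degenerate
simplices with some g_i = e do not contribute cells), so there are
(|G| - 1)^n n-cells.
For dim = 2 with |G| = 7:
cells = (7 - 1)^2 = 6^2 = 36

36


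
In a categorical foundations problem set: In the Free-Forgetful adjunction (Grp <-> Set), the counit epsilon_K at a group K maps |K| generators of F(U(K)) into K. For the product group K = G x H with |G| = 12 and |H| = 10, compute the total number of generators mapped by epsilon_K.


The counit epsilon_K: F(U(K)) -> K of the Free-Forgetful adjunction
maps |K| generators of F(U(K)) into K. For K = G x H (the product group),
|G x H| = |G| * |H|.
Total generators mapped = 12 * 10 = 120.

120


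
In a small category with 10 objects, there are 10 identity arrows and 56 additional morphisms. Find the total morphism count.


Each object has an identity morphism, giving 10 identities.
Adding the 56 non-identity morphisms:
Total = 10 + 56 = 66

66


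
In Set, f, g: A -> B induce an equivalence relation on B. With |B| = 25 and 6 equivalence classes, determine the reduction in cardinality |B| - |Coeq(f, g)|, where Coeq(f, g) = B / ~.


The coequalizer Coeq(f, g) = B / ~ has one element per equivalence class.
|B| = 25, |Coeq(f, g)| = 6.
|B| - |Coeq(f, g)| = 25 - 6 = 19.

19


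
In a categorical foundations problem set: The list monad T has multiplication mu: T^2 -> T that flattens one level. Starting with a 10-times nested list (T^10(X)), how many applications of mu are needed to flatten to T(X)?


Each application of mu: T^2 -> T removes one layer of nesting.
Starting at depth 10 (i.e., T^10(X)), we need to reach T(X).
Number of mu applications = 10 - 1 = 9

9


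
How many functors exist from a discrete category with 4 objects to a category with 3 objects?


A functor from a discrete category C to D is determined by
where each object maps. Each of the 4 objects of C can map
to any of the 3 objects of D independently.
Number of functors = 3^4 = 81

81


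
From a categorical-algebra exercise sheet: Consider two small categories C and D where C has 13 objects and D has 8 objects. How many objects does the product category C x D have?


The product category C x D has objects that are pairs (c, d).
Number of pairs = |Ob(C)| * |Ob(D)| = 13 * 8 = 104

104


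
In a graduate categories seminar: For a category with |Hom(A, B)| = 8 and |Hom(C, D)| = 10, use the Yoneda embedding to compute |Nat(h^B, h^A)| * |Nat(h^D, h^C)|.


By the Yoneda lemma, Nat(h^B, h^A) is isomorphic to Hom(A, B),
so |Nat(h^B, h^A)| = |Hom(A, B)| and |Nat(h^D, h^C)| = |Hom(C, D)|.
|Hom(A, B)| = 8, |Hom(C, D)| = 10.
|Nat(h^B, h^A) x Nat(h^D, h^C)| = 8 * 10 = 80

80


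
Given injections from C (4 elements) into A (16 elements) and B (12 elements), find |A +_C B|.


The pushout A +_C B identifies the images of C in A and B.
|A +_C B| = |A| + |B| - |C| (for injections).
= 16 + 12 - 4 = 24

24


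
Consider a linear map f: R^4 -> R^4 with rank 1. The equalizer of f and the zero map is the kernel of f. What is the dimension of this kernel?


The equalizer of f and the zero map is ker(f).
By the rank-nullity theorem: dim(ker(f)) = dim(domain) - rank(f).
dim(ker(f)) = 4 - 1 = 3

3


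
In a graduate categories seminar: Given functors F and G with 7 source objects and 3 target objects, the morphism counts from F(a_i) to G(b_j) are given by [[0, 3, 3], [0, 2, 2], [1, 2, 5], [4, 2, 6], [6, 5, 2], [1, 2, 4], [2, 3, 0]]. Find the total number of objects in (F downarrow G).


Objects of (F downarrow G) are triples (a, b, h: F(a)->G(b)).
The count equals the sum of all entries in the hom-matrix.
sum(row 0) = 6
sum(row 1) = 4
sum(row 2) = 8
sum(row 3) = 12
sum(row 4) = 13
sum(row 5) = 7
sum(row 6) = 5
Grand total = 55

55


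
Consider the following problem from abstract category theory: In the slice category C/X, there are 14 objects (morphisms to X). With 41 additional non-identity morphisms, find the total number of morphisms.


In the slice category C/X, objects are morphisms to X.
Identity morphisms: 14 (one per object of C/X).
Non-identity morphisms: 41.
Total = 14 + 41 = 55

55


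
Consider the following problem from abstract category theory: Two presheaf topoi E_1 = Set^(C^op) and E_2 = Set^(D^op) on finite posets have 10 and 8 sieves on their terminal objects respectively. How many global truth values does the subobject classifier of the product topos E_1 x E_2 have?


In a product of presheaf topoi E_1 x E_2, the subobject classifier
is Omega = Omega_1 x Omega_2 (componentwise), so
|Omega(top)| = |Omega_1(top_1)| * |Omega_2(top_2)|.
= 10 * 8 = 80.

80


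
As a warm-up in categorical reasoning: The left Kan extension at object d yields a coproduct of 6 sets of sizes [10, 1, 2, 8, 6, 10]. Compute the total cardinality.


Pointwise, the left Kan extension (Lan_F H)(d) is the colimit, indexed
by the comma category (F downarrow d), of H composed with the
projection (F downarrow d) -> C. Here that colimit is given
as a coproduct (disjoint union) of sets, so its cardinality is the
sum of the sizes of the summands.
Coproduct of sets with sizes: 10 + 1 + 2 + 8 + 6 + 10
= 37

37


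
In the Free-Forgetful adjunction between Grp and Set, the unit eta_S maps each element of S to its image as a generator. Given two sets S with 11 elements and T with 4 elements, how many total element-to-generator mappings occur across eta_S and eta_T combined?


The unit eta_X: X -> U(F(X)) of the Free-Forgetful adjunction
maps each element of X to a generator of F(X). For X = S + T (disjoint
union in Set), |S + T| = |S| + |T|.
Total mappings = 11 + 4 = 15.

15


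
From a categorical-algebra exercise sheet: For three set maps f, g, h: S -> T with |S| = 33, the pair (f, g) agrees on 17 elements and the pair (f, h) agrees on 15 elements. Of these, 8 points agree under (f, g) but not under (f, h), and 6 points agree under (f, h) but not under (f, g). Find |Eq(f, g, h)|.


Eq(f, g, h) is the triple-agreement set: points in S where all three
maps take the same value. Using inclusion-exclusion on the pairwise data:
Pair (f, g) agrees on 17 points; pair (f, h) on 15 points.
Points agreeing under (f, g) but not (f, h) = 8; under (f, h) but not (f, g) = 6.
Triple-agreement = agreement-in-(f, g) minus points that agree under (f, g) but not (f, h):
|Eq(f, g, h)| = 17 - 8 = 9
(cross-check via (f, h): 15 - 6 = 9.)

9


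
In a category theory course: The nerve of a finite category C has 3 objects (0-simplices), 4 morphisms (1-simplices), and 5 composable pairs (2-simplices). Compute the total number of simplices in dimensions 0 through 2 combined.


The 2-skeleton of the nerve N(C) consists of simplices in dimensions 0, 1, 2:
  |N(C)_0| = 3 (objects)
  |N(C)_1| = 4 (morphisms)
  |N(C)_2| = 5 (composable pairs)
Total = 3 + 4 + 5 = 12

12


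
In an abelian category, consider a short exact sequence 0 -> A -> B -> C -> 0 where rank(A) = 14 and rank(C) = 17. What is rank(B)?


For a short exact sequence 0 -> A -> B -> C -> 0,
rank is additive: rank(B) = rank(A) + rank(C).
rank(B) = 14 + 17 = 31

31


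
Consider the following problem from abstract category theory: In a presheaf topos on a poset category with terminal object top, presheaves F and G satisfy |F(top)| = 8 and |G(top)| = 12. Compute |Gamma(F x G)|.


Global sections of a presheaf on a poset with terminal top satisfy
Gamma(H) ~ H(top). Presheaves admit pointwise products, so
(F x G)(top) = F(top) x G(top) (Cartesian product).
|Gamma(F x G)| = |F(top)| * |G(top)| = 8 * 12 = 96.

96
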